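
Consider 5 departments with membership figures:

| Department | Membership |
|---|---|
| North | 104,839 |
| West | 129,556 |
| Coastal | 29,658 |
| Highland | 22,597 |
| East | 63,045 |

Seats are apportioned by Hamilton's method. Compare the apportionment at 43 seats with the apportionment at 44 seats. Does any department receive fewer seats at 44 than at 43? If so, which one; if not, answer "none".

At 43 seats: North 13, West 16, Coastal 3, Highland 3, East 8.
At 44 seats: North 13, West 16, Coastal 4, Highland 3, East 8.
No department's allocation decreased.

none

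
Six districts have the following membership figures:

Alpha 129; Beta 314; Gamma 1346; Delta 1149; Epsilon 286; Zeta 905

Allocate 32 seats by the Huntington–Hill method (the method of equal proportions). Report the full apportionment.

With divisor 128.3: modified quotas Alpha 1.005, Beta 2.447, Gamma 10.491, Delta 8.956, Epsilon 2.229, Zeta 7.054.
Geometric-mean thresholds: Alpha √(1·2)=1.414, Beta √(2·3)=2.449, Gamma √(10·11)=10.488, Delta √(8·9)=8.485, Epsilon √(2·3)=2.449, Zeta √(7·8)=7.483.
Each quota rounded against its threshold gives Alpha 1, Beta 2, Gamma 11, Delta 9, Epsilon 2, Zeta 7 (total 32).

Alpha 1, Beta 2, Gamma 11, Delta 9, Epsilon 2, Zeta 7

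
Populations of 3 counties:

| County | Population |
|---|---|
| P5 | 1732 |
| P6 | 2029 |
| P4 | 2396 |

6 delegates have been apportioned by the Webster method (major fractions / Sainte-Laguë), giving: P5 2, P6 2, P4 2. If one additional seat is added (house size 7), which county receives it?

P4

Priority for the next seat is population ÷ (current seats + 0.5).
Priorities: P5 692.800, P6 811.600, P4 958.400.
Highest priority: P4.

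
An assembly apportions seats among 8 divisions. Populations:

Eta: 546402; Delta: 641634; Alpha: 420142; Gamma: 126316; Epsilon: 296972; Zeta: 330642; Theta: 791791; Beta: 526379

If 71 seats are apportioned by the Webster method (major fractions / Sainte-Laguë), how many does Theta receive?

15

Standard divisor 3680278/71 ≈ 51834.901; standard quotas: Eta 10.541, Delta 12.378, Alpha 8.105, Gamma 2.437, Epsilon 5.729, Zeta 6.379, Theta 15.275, Beta 10.155.
Rounding to the nearest integer gives 11, 12, 8, 2, 6, 6, 15, 10 = 70 seats, so the divisor must be adjusted.
With modified divisor 51200: modified quotas Eta 10.672, Delta 12.532, Alpha 8.206, Gamma 2.467, Epsilon 5.800, Zeta 6.458, Theta 15.465, Beta 10.281.
Rounding to the nearest integer: Eta 11, Delta 13, Alpha 8, Gamma 2, Epsilon 6, Zeta 6, Theta 15, Beta 10 (total 71).
Theta receives 15.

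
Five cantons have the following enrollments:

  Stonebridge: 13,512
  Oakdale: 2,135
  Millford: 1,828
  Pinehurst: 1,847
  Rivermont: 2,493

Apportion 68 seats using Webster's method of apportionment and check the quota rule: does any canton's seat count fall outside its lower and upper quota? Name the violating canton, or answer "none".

Standard quotas: Stonebridge 42.119, Oakdale 6.655, Millford 5.698, Pinehurst 5.757, Rivermont 7.771.
Webster allocation: Stonebridge 41, Oakdale 7, Millford 6, Pinehurst 6, Rivermont 8.
Stonebridge has quota 42.119 (lower 42, upper 43) but receives 41 — outside the quota interval.

Stonebridge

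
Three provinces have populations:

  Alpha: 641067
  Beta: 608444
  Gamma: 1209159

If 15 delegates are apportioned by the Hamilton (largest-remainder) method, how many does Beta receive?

4

Standard divisor: 2458670 ÷ 15 ≈ 163911.333.
Standard quotas: Alpha 3.9111, Beta 3.7120, Gamma 7.3769.
Lower quotas: Alpha 3, Beta 3, Gamma 7 (sum 13, leaving 2 seats).
Remainders in descending order: Alpha 0.9111, Beta 0.7120, Gamma 0.3769.
Largest remainders: Alpha, Beta receive the extra seats.
Beta receives 4.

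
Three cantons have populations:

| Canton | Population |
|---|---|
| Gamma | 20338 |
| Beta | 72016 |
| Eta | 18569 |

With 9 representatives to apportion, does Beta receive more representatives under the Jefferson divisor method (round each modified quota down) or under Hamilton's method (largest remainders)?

Jefferson: Gamma 1, Beta 7, Eta 1.
Hamilton: Gamma 2, Beta 6, Eta 1.
Beta gets 7 under Jefferson and 6 under Hamilton.

Jefferson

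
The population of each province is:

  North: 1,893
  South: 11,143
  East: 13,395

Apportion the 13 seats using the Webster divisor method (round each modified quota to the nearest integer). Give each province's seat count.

Standard divisor 26431/13 ≈ 2033.154; standard quotas: North 0.931, South 5.481, East 6.588.
Rounding to the nearest integer gives North 1, South 5, East 7 — total 13, matching the house size, so no adjustment is needed.

North=1, South=5, East=7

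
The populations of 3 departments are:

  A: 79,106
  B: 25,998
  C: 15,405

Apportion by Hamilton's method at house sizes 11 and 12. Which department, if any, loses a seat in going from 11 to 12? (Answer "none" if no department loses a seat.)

At 11 seats: A 7, B 2, C 2.
At 12 seats: A 8, B 3, C 1.
C drops from 2 to 1.

C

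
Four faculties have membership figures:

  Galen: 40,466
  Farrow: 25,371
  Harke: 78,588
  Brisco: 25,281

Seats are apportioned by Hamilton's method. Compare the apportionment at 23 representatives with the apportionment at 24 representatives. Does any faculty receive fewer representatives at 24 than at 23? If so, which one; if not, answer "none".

none

At 23 seats: Galen 6, Farrow 3, Harke 11, Brisco 3.
At 24 seats: Galen 6, Farrow 4, Harke 11, Brisco 3.
No faculty's allocation decreased.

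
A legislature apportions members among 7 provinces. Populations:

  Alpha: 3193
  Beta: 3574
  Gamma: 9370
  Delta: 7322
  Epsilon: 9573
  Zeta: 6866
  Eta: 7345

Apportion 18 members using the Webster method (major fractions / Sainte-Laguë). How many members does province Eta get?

3

Standard divisor 47243/18 ≈ 2624.611; standard quotas: Alpha 1.217, Beta 1.362, Gamma 3.570, Delta 2.790, Epsilon 3.647, Zeta 2.616, Eta 2.799.
Rounding to the nearest integer gives 1, 1, 4, 3, 4, 3, 3 = 19 seats, so the divisor must be adjusted.
With modified divisor 2700: modified quotas Alpha 1.183, Beta 1.324, Gamma 3.470, Delta 2.712, Epsilon 3.546, Zeta 2.543, Eta 2.720.
Rounding to the nearest integer: Alpha 1, Beta 1, Gamma 3, Delta 3, Epsilon 4, Zeta 3, Eta 3 (total 18).
Eta receives 3.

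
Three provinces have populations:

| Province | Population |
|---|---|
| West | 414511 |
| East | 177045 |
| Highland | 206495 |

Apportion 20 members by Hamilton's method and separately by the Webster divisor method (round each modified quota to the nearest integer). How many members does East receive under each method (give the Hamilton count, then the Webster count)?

Hamilton: West 10, East 5, Highland 5.
Webster: West 11, East 4, Highland 5.
East gets 5 under Hamilton and 4 under Webster.

5 and 4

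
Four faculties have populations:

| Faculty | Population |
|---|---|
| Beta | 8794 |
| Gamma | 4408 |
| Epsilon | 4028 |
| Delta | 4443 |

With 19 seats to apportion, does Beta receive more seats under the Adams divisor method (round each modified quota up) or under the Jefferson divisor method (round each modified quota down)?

Adams: Beta 7, Gamma 4, Epsilon 4, Delta 4.
Jefferson: Beta 8, Gamma 4, Epsilon 3, Delta 4.
Beta gets 7 under Adams and 8 under Jefferson.

Jefferson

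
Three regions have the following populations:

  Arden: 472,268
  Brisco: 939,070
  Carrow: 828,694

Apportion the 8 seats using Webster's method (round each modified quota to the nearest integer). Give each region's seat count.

Arden 2, Brisco 3, Carrow 3

Standard divisor 2240032/8 ≈ 280004; standard quotas: Arden 1.687, Brisco 3.354, Carrow 2.960.
Rounding to the nearest integer gives Arden 2, Brisco 3, Carrow 3 — total 8, matching the house size, so no adjustment is needed.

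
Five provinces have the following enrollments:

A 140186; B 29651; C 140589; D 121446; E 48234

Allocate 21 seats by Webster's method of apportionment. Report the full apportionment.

Standard divisor 480106/21 ≈ 22862.19; standard quotas: A 6.132, B 1.297, C 6.149, D 5.312, E 2.110.
Rounding to the nearest integer gives 6, 1, 6, 5, 2 = 20 seats, so the divisor must be adjusted.
With modified divisor 21900: modified quotas A 6.401, B 1.354, C 6.420, D 5.545, E 2.202.
Rounding to the nearest integer: A 6, B 1, C 6, D 6, E 2 (total 21).

A 6, B 1, C 6, D 6, E 2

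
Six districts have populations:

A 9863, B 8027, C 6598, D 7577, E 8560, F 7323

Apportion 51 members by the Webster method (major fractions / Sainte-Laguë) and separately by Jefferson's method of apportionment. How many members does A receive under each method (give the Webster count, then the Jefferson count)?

Webster: A 10, B 9, C 7, D 8, E 9, F 8.
Jefferson: A 11, B 8, C 7, D 8, E 9, F 8.
A gets 10 under Webster and 11 under Jefferson.

10 and 11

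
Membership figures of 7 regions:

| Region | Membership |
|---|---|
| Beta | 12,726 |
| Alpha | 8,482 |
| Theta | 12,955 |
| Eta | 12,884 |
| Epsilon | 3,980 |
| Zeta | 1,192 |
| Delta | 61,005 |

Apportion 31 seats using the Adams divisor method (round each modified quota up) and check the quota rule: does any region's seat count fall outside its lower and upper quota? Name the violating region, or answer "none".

Standard quotas: Beta 3.484, Alpha 2.322, Theta 3.547, Eta 3.528, Epsilon 1.090, Zeta 0.326, Delta 16.703.
Adams allocation: Beta 4, Alpha 2, Theta 4, Eta 4, Epsilon 1, Zeta 1, Delta 15.
Delta has quota 16.703 (lower 16, upper 17) but receives 15 — outside the quota interval.

Delta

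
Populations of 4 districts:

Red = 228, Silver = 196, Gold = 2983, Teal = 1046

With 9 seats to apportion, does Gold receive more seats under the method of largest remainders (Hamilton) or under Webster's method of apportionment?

Hamilton: Red 1, Silver 0, Gold 6, Teal 2.
Webster: Red 0, Silver 0, Gold 7, Teal 2.
Gold gets 6 under Hamilton and 7 under Webster.

Webster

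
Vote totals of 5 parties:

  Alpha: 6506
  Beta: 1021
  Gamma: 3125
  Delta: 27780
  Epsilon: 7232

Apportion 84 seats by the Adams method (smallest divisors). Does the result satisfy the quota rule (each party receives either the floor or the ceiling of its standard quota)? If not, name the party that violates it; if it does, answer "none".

Standard quotas: Alpha 11.968, Beta 1.878, Gamma 5.749, Delta 51.102, Epsilon 13.303.
Adams allocation: Alpha 12, Beta 2, Gamma 6, Delta 50, Epsilon 14.
Delta has quota 51.102 (lower 51, upper 52) but receives 50 — outside the quota interval.

Delta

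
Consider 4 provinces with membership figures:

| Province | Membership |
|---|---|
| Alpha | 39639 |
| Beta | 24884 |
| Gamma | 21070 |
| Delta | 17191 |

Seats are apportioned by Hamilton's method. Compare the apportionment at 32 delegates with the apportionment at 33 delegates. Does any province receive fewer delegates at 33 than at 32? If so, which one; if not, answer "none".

none

At 32 seats: Alpha 12, Beta 8, Gamma 7, Delta 5.
At 33 seats: Alpha 13, Beta 8, Gamma 7, Delta 5.
No province's allocation decreased.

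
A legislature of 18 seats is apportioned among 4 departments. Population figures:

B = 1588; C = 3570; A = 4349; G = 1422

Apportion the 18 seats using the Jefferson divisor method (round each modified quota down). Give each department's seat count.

Standard divisor 10929/18 ≈ 607.167; standard quotas: B 2.615, C 5.880, A 7.163, G 2.342.
Rounding down gives 2, 5, 7, 2 = 16 seats, so the divisor must be adjusted.
With modified divisor 540: modified quotas B 2.941, C 6.611, A 8.054, G 2.633.
Rounding down: B 2, C 6, A 8, G 2 (total 18).

B=2, C=6, A=8, G=2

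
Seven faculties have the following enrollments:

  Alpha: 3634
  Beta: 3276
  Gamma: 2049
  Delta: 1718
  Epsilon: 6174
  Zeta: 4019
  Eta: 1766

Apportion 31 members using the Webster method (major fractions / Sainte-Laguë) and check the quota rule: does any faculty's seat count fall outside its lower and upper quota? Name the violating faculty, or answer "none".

none

Standard quotas: Alpha 4.977, Beta 4.486, Gamma 2.806, Delta 2.353, Epsilon 8.455, Zeta 5.504, Eta 2.419.
Webster allocation: Alpha 5, Beta 5, Gamma 3, Delta 2, Epsilon 8, Zeta 6, Eta 2.
Every allocation lies between the lower and upper quota.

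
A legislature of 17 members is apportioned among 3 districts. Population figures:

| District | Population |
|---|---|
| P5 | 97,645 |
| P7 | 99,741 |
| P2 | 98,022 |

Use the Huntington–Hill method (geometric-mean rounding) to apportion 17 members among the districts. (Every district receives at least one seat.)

P5 5, P7 6, P2 6

With divisor 17862: modified quotas P5 5.467, P7 5.584, P2 5.488.
Geometric-mean thresholds: P5 √(5·6)=5.477, P7 √(5·6)=5.477, P2 √(5·6)=5.477.
Each quota rounded against its threshold gives P5 5, P7 6, P2 6 (total 17).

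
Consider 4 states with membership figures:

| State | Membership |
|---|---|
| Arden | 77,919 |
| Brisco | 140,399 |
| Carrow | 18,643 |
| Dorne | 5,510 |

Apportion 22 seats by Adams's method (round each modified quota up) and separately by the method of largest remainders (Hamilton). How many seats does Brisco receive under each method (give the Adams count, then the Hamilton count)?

12 and 13

Adams: Arden 7, Brisco 12, Carrow 2, Dorne 1.
Hamilton: Arden 7, Brisco 13, Carrow 2, Dorne 0.
Brisco gets 12 under Adams and 13 under Hamilton.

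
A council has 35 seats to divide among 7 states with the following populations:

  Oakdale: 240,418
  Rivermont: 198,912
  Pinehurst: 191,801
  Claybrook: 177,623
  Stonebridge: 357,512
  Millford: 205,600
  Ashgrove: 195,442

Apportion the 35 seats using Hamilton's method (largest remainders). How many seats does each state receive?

Oakdale=5, Rivermont=5, Pinehurst=4, Claybrook=4, Stonebridge=8, Millford=5, Ashgrove=4

Total 1567308; standard divisor 1567308/35 ≈ 44780.229.
Standard quotas: Oakdale 5.3688, Rivermont 4.4420, Pinehurst 4.2832, Claybrook 3.9665, Stonebridge 7.9837, Millford 4.5913, Ashgrove 4.3645.
Lower quotas: Oakdale 5, Rivermont 4, Pinehurst 4, Claybrook 3, Stonebridge 7, Millford 4, Ashgrove 4 (sum 31, leaving 4 seats).
Remainders in descending order: Stonebridge 0.9837, Claybrook 0.9665, Millford 0.5913, Rivermont 0.4420, Oakdale 0.3688, Ashgrove 0.3645, Pinehurst 0.2832.
The surplus seats go to Stonebridge, Claybrook, Millford, Rivermont.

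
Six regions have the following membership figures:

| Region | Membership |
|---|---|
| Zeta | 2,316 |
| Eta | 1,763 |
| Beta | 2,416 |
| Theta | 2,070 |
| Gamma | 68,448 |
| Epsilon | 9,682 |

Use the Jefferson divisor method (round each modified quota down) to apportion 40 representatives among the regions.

Standard divisor 86695/40 ≈ 2167.375; standard quotas: Zeta 1.069, Eta 0.813, Beta 1.115, Theta 0.955, Gamma 31.581, Epsilon 4.467.
Rounding down gives 1, 0, 1, 0, 31, 4 = 37 seats, so the divisor must be adjusted.
With modified divisor 2024.54: modified quotas Zeta 1.144, Eta 0.871, Beta 1.193, Theta 1.022, Gamma 33.809, Epsilon 4.782.
Rounding down: Zeta 1, Eta 0, Beta 1, Theta 1, Gamma 33, Epsilon 4 (total 40).

Zeta=1, Eta=0, Beta=1, Theta=1, Gamma=33, Epsilon=4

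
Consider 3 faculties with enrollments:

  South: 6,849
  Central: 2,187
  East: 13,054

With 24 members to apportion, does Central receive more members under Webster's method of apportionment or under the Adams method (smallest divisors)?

Adams

Webster: South 8, Central 2, East 14.
Adams: South 7, Central 3, East 14.
Central gets 2 under Webster and 3 under Adams.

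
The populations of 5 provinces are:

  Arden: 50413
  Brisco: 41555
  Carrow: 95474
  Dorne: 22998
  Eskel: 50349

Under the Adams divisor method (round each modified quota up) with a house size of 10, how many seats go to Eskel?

Standard divisor 260789/10 ≈ 26078.9; standard quotas: Arden 1.933, Brisco 1.593, Carrow 3.661, Dorne 0.882, Eskel 1.931.
Rounding up gives 2, 2, 4, 1, 2 = 11 seats, so the divisor must be adjusted.
With modified divisor 36700: modified quotas Arden 1.374, Brisco 1.132, Carrow 2.601, Dorne 0.627, Eskel 1.372.
Rounding up: Arden 2, Brisco 2, Carrow 3, Dorne 1, Eskel 2 (total 10).
Eskel receives 2.

2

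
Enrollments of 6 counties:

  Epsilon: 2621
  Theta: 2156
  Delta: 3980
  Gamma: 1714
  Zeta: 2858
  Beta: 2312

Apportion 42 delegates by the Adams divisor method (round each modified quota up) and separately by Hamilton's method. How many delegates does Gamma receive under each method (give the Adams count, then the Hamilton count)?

Adams: Epsilon 7, Theta 6, Delta 10, Gamma 5, Zeta 8, Beta 6.
Hamilton: Epsilon 7, Theta 6, Delta 11, Gamma 4, Zeta 8, Beta 6.
Gamma gets 5 under Adams and 4 under Hamilton.

5 and 4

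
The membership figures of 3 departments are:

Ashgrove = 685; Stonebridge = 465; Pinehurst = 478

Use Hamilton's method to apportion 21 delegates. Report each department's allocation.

The standard divisor is 1628/21 ≈ 77.524.
Standard quotas: Ashgrove 8.836, Stonebridge 5.998, Pinehurst 6.166.
Lower quotas: Ashgrove 8, Stonebridge 5, Pinehurst 6 (sum 19, leaving 2 seats).
Remainders in descending order: Stonebridge 0.998, Ashgrove 0.836, Pinehurst 0.166.
Largest remainders: Stonebridge, Ashgrove receive the extra seats.

Ashgrove: 9, Stonebridge: 6, Pinehurst: 6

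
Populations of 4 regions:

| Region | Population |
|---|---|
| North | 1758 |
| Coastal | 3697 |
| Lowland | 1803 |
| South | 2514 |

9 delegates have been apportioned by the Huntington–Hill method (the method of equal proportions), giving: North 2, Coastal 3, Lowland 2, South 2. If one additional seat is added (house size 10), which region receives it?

Priority for the next seat is population ÷ (√(s·(s+1))).
Priorities: North 717.700, Coastal 1067.232, Lowland 736.072, South 1026.336.
Highest priority: Coastal.

Coastal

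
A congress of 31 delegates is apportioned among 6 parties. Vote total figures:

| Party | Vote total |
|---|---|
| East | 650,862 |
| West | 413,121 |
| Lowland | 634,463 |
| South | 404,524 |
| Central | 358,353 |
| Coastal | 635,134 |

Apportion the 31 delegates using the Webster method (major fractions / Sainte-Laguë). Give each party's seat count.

Standard divisor 3096457/31 ≈ 99885.71; standard quotas: East 6.516, West 4.136, Lowland 6.352, South 4.050, Central 3.588, Coastal 6.359.
Rounding to the nearest integer gives East 7, West 4, Lowland 6, South 4, Central 4, Coastal 6 — total 31, matching the house size, so no adjustment is needed.

East 7; West 4; Lowland 6; South 4; Central 4; Coastal 6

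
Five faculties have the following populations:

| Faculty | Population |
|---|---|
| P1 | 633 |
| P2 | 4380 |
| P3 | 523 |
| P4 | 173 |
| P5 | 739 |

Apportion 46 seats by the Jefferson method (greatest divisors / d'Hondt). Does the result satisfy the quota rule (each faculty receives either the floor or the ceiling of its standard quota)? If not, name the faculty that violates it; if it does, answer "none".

Standard quotas: P1 4.516, P2 31.247, P3 3.731, P4 1.234, P5 5.272.
Jefferson allocation: P1 4, P2 33, P3 3, P4 1, P5 5.
P2 has quota 31.247 (lower 31, upper 32) but receives 33 — outside the quota interval.

P2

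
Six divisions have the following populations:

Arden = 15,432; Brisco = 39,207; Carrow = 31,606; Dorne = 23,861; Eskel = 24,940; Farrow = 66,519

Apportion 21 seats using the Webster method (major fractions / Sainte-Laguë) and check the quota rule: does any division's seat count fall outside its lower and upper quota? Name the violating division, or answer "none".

none

Standard quotas: Arden 1.608, Brisco 4.085, Carrow 3.293, Dorne 2.486, Eskel 2.598, Farrow 6.930.
Webster allocation: Arden 2, Brisco 4, Carrow 3, Dorne 2, Eskel 3, Farrow 7.
Every allocation lies between the lower and upper quota.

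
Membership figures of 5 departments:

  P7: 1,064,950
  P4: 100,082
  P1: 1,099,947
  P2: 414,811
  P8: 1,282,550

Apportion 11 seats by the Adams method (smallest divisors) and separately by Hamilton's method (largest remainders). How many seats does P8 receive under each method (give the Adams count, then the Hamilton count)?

3 and 4

Adams: P7 3, P4 1, P1 3, P2 1, P8 3.
Hamilton: P7 3, P4 0, P1 3, P2 1, P8 4.
P8 gets 3 under Adams and 4 under Hamilton.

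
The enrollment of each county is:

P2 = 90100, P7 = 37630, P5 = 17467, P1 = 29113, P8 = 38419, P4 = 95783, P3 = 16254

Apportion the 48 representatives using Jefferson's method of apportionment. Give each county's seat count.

Standard divisor 324766/48 ≈ 6765.958; standard quotas: P2 13.317, P7 5.562, P5 2.582, P1 4.303, P8 5.678, P4 14.157, P3 2.402.
Rounding down gives 13, 5, 2, 4, 5, 14, 2 = 45 seats, so the divisor must be adjusted.
With modified divisor 6300: modified quotas P2 14.302, P7 5.973, P5 2.773, P1 4.621, P8 6.098, P4 15.204, P3 2.580.
Rounding down: P2 14, P7 5, P5 2, P1 4, P8 6, P4 15, P3 2 (total 48).

P2 14; P7 5; P5 2; P1 4; P8 6; P4 15; P3 2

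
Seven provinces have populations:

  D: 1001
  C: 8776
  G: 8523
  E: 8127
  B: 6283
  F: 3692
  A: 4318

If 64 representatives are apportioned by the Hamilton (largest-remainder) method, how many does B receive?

10

The standard divisor is 40720/64 ≈ 636.25.
Standard quotas: D 1.5733, C 13.7933, G 13.3957, E 12.7733, B 9.8750, F 5.8028, A 6.7866.
Lower quotas: D 1, C 13, G 13, E 12, B 9, F 5, A 6 (sum 59, leaving 5 seats).
Remainders in descending order: B 0.8750, F 0.8028, C 0.7933, A 0.7866, E 0.7733, D 0.5733, G 0.3957.
Largest remainders: B, F, C, A, E receive the extra seats.
B receives 10.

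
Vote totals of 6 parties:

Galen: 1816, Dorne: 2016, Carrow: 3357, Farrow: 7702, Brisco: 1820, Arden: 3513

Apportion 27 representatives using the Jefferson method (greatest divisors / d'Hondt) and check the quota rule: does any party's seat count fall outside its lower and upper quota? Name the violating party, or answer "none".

none

Standard quotas: Galen 2.424, Dorne 2.691, Carrow 4.482, Farrow 10.283, Brisco 2.430, Arden 4.690.
Jefferson allocation: Galen 2, Dorne 3, Carrow 4, Farrow 11, Brisco 2, Arden 5.
Every allocation lies between the lower and upper quota.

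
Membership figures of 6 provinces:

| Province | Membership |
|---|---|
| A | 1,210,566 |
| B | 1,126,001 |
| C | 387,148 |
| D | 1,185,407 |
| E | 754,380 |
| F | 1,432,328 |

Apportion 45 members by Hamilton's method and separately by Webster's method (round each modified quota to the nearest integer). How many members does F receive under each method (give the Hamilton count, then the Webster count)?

11 and 10

Hamilton: A 9, B 8, C 3, D 9, E 5, F 11.
Webster: A 9, B 8, C 3, D 9, E 6, F 10.
F gets 11 under Hamilton and 10 under Webster.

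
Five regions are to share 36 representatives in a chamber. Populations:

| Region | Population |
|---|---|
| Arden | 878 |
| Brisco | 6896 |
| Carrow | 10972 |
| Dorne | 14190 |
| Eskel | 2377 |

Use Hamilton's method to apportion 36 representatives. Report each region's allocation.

Arden=1; Brisco=7; Carrow=11; Dorne=15; Eskel=2

Total 35313; standard divisor 35313/36 ≈ 980.917.
Standard quotas: Arden 0.8951, Brisco 7.0302, Carrow 11.1855, Dorne 14.4661, Eskel 2.4232.
Lower quotas: Arden 0, Brisco 7, Carrow 11, Dorne 14, Eskel 2 (sum 34, leaving 2 seats).
Remainders in descending order: Arden 0.8951, Dorne 0.4661, Eskel 0.4232, Carrow 0.1855, Brisco 0.0302.
The surplus seats go to Arden, Dorne.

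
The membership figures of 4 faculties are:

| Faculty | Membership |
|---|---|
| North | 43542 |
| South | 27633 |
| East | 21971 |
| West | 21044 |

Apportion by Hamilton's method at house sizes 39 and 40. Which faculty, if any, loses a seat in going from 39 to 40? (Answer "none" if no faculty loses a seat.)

At 39 seats: North 15, South 9, East 8, West 7.
At 40 seats: North 15, South 10, East 8, West 7.
No faculty's allocation decreased.

none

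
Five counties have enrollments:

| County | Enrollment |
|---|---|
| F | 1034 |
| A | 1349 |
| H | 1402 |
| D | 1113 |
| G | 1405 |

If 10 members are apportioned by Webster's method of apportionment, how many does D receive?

2

Standard divisor 6303/10 ≈ 630.3; standard quotas: F 1.640, A 2.140, H 2.224, D 1.766, G 2.229.
Rounding to the nearest integer gives F 2, A 2, H 2, D 2, G 2 — total 10, matching the house size, so no adjustment is needed.
D receives 2.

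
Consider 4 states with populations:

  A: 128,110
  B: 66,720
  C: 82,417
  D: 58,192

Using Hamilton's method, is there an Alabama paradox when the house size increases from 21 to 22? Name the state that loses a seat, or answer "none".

none

At 21 seats: A 8, B 4, C 5, D 4.
At 22 seats: A 8, B 4, C 6, D 4.
No state's allocation decreased.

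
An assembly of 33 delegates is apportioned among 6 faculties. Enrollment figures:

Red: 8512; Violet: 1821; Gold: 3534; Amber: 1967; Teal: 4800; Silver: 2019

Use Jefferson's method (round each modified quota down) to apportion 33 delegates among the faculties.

Red 13, Violet 2, Gold 5, Amber 3, Teal 7, Silver 3

Standard divisor 22653/33 ≈ 686.455; standard quotas: Red 12.400, Violet 2.653, Gold 5.148, Amber 2.865, Teal 6.992, Silver 2.941.
Rounding down gives 12, 2, 5, 2, 6, 2 = 29 seats, so the divisor must be adjusted.
With modified divisor 630: modified quotas Red 13.511, Violet 2.890, Gold 5.610, Amber 3.122, Teal 7.619, Silver 3.205.
Rounding down: Red 13, Violet 2, Gold 5, Amber 3, Teal 7, Silver 3 (total 33).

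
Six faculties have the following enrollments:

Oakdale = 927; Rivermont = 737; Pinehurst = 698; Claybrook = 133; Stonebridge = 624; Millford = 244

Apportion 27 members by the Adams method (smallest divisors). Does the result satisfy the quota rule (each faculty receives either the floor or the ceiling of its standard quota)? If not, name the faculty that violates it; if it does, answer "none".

none

Standard quotas: Oakdale 7.442, Rivermont 5.917, Pinehurst 5.604, Claybrook 1.068, Stonebridge 5.010, Millford 1.959.
Adams allocation: Oakdale 7, Rivermont 6, Pinehurst 6, Claybrook 1, Stonebridge 5, Millford 2.
Every allocation lies between the lower and upper quota.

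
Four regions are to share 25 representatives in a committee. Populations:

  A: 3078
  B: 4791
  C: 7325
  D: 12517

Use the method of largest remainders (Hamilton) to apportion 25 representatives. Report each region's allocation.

A 3, B 4, C 7, D 11

The standard divisor is 27711/25 ≈ 1108.44.
Standard quotas: A 2.7769, B 4.3223, C 6.6084, D 11.2924.
Lower quotas: A 2, B 4, C 6, D 11 (sum 23, leaving 2 seats).
Remainders in descending order: A 0.7769, C 0.6084, B 0.3223, D 0.2924.
Largest remainders: A, C receive the extra seats.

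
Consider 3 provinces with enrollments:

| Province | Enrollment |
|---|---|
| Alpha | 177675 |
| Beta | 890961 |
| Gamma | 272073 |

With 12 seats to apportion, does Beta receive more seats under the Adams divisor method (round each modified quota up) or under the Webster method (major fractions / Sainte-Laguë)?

Webster

Adams: Alpha 2, Beta 7, Gamma 3.
Webster: Alpha 2, Beta 8, Gamma 2.
Beta gets 7 under Adams and 8 under Webster.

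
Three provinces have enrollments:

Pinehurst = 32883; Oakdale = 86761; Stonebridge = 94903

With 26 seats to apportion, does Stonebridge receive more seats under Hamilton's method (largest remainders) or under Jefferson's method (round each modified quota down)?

Hamilton: Pinehurst 4, Oakdale 11, Stonebridge 11.
Jefferson: Pinehurst 4, Oakdale 10, Stonebridge 12.
Stonebridge gets 11 under Hamilton and 12 under Jefferson.

Jefferson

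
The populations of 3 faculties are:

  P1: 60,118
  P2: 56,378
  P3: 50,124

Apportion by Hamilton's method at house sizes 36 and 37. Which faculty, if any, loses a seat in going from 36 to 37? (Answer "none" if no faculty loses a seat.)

none

At 36 seats: P1 13, P2 12, P3 11.
At 37 seats: P1 13, P2 13, P3 11.
No faculty's allocation decreased.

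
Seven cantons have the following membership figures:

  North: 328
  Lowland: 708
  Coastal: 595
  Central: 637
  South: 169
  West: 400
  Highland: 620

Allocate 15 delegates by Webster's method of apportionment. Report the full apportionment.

North=1, Lowland=3, Coastal=2, Central=3, South=1, West=2, Highland=3

Standard divisor 3457/15 ≈ 230.467; standard quotas: North 1.423, Lowland 3.072, Coastal 2.582, Central 2.764, South 0.733, West 1.736, Highland 2.690.
Rounding to the nearest integer gives 1, 3, 3, 3, 1, 2, 3 = 16 seats, so the divisor must be adjusted.
With modified divisor 240: modified quotas North 1.367, Lowland 2.950, Coastal 2.479, Central 2.654, South 0.704, West 1.667, Highland 2.583.
Rounding to the nearest integer: North 1, Lowland 3, Coastal 2, Central 3, South 1, West 2, Highland 3 (total 15).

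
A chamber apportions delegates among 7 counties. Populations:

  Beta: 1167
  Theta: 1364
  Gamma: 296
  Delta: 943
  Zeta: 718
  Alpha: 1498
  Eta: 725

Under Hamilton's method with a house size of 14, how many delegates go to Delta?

2

Total 6711; standard divisor 6711/14 ≈ 479.357.
Standard quotas: Beta 2.435, Theta 2.845, Gamma 0.617, Delta 1.967, Zeta 1.498, Alpha 3.125, Eta 1.512.
Lower quotas: Beta 2, Theta 2, Gamma 0, Delta 1, Zeta 1, Alpha 3, Eta 1 (sum 10, leaving 4 seats).
Remainders in descending order: Delta 0.967, Theta 0.845, Gamma 0.617, Eta 0.512, Zeta 0.498, Beta 0.435, Alpha 0.125.
The surplus seats go to Delta, Theta, Gamma, Eta.
Delta receives 2.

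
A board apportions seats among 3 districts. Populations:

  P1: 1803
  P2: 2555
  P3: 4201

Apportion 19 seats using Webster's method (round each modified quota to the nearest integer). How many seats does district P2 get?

Standard divisor 8559/19 ≈ 450.474; standard quotas: P1 4.002, P2 5.672, P3 9.326.
Rounding to the nearest integer gives P1 4, P2 6, P3 9 — total 19, matching the house size, so no adjustment is needed.
P2 receives 6.

6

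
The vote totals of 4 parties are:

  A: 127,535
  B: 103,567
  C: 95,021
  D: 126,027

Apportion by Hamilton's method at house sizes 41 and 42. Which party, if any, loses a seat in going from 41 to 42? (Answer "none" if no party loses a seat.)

none

At 41 seats: A 12, B 9, C 9, D 11.
At 42 seats: A 12, B 9, C 9, D 12.
No party's allocation decreased.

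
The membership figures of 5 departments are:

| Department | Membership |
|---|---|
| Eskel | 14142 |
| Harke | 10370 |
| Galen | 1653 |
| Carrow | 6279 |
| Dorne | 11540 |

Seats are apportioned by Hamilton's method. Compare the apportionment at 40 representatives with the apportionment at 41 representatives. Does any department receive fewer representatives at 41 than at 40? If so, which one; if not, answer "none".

Galen

At 40 seats: Eskel 13, Harke 9, Galen 2, Carrow 6, Dorne 10.
At 41 seats: Eskel 13, Harke 10, Galen 1, Carrow 6, Dorne 11.
Galen drops from 2 to 1.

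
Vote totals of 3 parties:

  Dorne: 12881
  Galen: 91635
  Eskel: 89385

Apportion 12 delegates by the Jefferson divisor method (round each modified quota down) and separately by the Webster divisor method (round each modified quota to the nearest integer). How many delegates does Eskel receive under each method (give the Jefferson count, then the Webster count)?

6 and 5

Jefferson: Dorne 0, Galen 6, Eskel 6.
Webster: Dorne 1, Galen 6, Eskel 5.
Eskel gets 6 under Jefferson and 5 under Webster.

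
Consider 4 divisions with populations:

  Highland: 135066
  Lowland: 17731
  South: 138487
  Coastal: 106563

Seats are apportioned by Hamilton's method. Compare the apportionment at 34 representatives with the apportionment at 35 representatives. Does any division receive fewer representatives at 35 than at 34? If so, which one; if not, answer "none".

At 34 seats: Highland 12, Lowland 1, South 12, Coastal 9.
At 35 seats: Highland 12, Lowland 2, South 12, Coastal 9.
No division's allocation decreased.

none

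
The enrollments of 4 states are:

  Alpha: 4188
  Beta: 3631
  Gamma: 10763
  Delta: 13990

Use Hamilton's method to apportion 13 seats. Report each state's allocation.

The standard divisor is 32572/13 ≈ 2505.538.
Standard quotas: Alpha 1.6715, Beta 1.4492, Gamma 4.2957, Delta 5.5836.
Lower quotas: Alpha 1, Beta 1, Gamma 4, Delta 5 (sum 11, leaving 2 seats).
Remainders in descending order: Alpha 0.6715, Delta 0.5836, Beta 0.4492, Gamma 0.2957.
Largest remainders: Alpha, Delta receive the extra seats.

Alpha 2, Beta 1, Gamma 4, Delta 6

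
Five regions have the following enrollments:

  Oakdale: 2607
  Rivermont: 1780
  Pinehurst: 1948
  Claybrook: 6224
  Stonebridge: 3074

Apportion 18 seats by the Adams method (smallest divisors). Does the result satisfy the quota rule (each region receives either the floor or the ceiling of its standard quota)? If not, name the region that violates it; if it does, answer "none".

Standard quotas: Oakdale 3.002, Rivermont 2.050, Pinehurst 2.243, Claybrook 7.166, Stonebridge 3.539.
Adams allocation: Oakdale 3, Rivermont 2, Pinehurst 2, Claybrook 7, Stonebridge 4.
Every allocation lies between the lower and upper quota.

none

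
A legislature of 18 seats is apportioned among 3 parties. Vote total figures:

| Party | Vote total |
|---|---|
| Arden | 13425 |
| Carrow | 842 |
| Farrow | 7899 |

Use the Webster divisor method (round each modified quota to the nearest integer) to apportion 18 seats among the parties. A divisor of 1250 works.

Arden 11; Carrow 1; Farrow 6

With modified divisor 1250: modified quotas Arden 10.740, Carrow 0.674, Farrow 6.319.
Rounding to the nearest integer: Arden 11, Carrow 1, Farrow 6 (total 18).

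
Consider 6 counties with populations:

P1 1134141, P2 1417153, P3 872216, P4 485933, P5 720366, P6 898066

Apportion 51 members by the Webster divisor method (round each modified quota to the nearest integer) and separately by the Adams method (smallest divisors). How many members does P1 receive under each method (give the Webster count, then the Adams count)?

11 and 10

Webster: P1 11, P2 13, P3 8, P4 4, P5 7, P6 8.
Adams: P1 10, P2 13, P3 8, P4 5, P5 7, P6 8.
P1 gets 11 under Webster and 10 under Adams.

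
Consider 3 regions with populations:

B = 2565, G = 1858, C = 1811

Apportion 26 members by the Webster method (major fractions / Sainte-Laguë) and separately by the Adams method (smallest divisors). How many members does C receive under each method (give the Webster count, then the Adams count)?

7 and 8

Webster: B 11, G 8, C 7.
Adams: B 10, G 8, C 8.
C gets 7 under Webster and 8 under Adams.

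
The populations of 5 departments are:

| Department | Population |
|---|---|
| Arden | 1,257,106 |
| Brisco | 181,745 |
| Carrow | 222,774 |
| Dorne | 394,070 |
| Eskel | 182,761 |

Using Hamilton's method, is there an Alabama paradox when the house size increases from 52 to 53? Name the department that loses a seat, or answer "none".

At 52 seats: Arden 29, Brisco 4, Carrow 5, Dorne 9, Eskel 5.
At 53 seats: Arden 30, Brisco 4, Carrow 5, Dorne 10, Eskel 4.
Eskel drops from 5 to 4.

Eskel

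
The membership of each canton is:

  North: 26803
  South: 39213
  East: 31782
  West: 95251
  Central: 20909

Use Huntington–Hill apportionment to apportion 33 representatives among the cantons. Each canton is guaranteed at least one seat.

With divisor 6361: modified quotas North 4.214, South 6.165, East 4.996, West 14.974, Central 3.287.
Geometric-mean thresholds: North √(4·5)=4.472, South √(6·7)=6.481, East √(4·5)=4.472, West √(14·15)=14.491, Central √(3·4)=3.464.
Each quota rounded against its threshold gives North 4, South 6, East 5, West 15, Central 3 (total 33).

North=4, South=6, East=5, West=15, Central=3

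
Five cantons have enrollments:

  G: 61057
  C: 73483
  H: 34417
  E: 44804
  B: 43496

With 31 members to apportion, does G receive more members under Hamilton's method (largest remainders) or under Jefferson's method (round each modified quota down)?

Hamilton: G 7, C 9, H 4, E 6, B 5.
Jefferson: G 8, C 9, H 4, E 5, B 5.
G gets 7 under Hamilton and 8 under Jefferson.

Jefferson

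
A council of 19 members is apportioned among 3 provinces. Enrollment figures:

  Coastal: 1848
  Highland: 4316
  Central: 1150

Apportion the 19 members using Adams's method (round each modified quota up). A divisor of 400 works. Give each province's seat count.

With modified divisor 400: modified quotas Coastal 4.620, Highland 10.790, Central 2.875.
Rounding up: Coastal 5, Highland 11, Central 3 (total 19).

Coastal=5; Highland=11; Central=3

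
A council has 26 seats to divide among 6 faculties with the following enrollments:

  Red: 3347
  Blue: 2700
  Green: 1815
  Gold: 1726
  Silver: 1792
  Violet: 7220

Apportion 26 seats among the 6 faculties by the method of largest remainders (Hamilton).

Total 18600; standard divisor 18600/26 ≈ 715.385.
Standard quotas: Red 4.6786, Blue 3.7742, Green 2.5371, Gold 2.4127, Silver 2.5049, Violet 10.0925.
Lower quotas: Red 4, Blue 3, Green 2, Gold 2, Silver 2, Violet 10 (sum 23, leaving 3 seats).
Remainders in descending order: Blue 0.7742, Red 0.6786, Green 0.5371, Silver 0.5049, Gold 0.4127, Violet 0.0925.
The surplus seats go to Blue, Red, Green.

Red 5, Blue 4, Green 3, Gold 2, Silver 2, Violet 10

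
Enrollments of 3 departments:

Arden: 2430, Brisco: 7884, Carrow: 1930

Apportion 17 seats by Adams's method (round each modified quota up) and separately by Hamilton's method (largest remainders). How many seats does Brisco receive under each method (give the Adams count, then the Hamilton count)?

Adams: Arden 4, Brisco 10, Carrow 3.
Hamilton: Arden 3, Brisco 11, Carrow 3.
Brisco gets 10 under Adams and 11 under Hamilton.

10 and 11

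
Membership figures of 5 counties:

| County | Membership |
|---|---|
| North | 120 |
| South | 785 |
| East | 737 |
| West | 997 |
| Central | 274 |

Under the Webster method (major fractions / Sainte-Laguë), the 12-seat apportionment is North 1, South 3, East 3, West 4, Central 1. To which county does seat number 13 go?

South

Priority for the next seat is population ÷ (current seats + 0.5).
Priorities: North 80.000, South 224.286, East 210.571, West 221.556, Central 182.667.
Highest priority: South.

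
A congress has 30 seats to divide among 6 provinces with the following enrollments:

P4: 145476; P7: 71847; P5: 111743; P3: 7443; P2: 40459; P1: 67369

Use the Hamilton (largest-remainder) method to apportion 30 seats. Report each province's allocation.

Standard divisor: 444337 ÷ 30 ≈ 14811.233.
Standard quotas: P4 9.8220, P7 4.8508, P5 7.5445, P3 0.5025, P2 2.7316, P1 4.5485.
Lower quotas: P4 9, P7 4, P5 7, P3 0, P2 2, P1 4 (sum 26, leaving 4 seats).
Remainders in descending order: P7 0.8508, P4 0.8220, P2 0.7316, P1 0.5485, P5 0.5445, P3 0.5025.
The surplus seats go to P7, P4, P2, P1.

P4 10; P7 5; P5 7; P3 0; P2 3; P1 5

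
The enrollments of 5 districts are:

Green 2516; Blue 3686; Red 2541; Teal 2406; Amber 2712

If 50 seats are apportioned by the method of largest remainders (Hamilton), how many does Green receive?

The standard divisor is 13861/50 ≈ 277.22.
Standard quotas: Green 9.076, Blue 13.296, Red 9.166, Teal 8.679, Amber 9.783.
Lower quotas: Green 9, Blue 13, Red 9, Teal 8, Amber 9 (sum 48, leaving 2 seats).
Remainders in descending order: Amber 0.783, Teal 0.679, Blue 0.296, Red 0.166, Green 0.076.
The surplus seats go to Amber, Teal.
Green receives 9.

9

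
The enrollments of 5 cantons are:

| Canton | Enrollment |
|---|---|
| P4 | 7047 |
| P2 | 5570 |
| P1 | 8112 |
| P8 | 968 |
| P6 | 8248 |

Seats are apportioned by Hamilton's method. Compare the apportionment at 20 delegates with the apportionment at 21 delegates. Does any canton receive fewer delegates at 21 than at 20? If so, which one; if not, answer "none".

P8

At 20 seats: P4 5, P2 4, P1 5, P8 1, P6 5.
At 21 seats: P4 5, P2 4, P1 6, P8 0, P6 6.
P8 drops from 1 to 0.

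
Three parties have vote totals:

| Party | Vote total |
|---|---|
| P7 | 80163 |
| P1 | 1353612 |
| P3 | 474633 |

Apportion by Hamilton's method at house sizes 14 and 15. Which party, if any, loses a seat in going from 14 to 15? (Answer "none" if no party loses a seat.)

P7

At 14 seats: P7 1, P1 10, P3 3.
At 15 seats: P7 0, P1 11, P3 4.
P7 drops from 1 to 0.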